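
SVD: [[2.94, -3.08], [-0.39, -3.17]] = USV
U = [[0.84, 0.54], [0.54, -0.84]]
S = [4.86, 2.16]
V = [[0.47, -0.88], [0.88, 0.47]]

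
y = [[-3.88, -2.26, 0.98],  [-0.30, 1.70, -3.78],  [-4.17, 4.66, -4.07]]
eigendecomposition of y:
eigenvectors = [[(0.57+0j), (-0.19-0.14j), (-0.19+0.14j)], [(0.45+0j), (0.35+0.5j), (0.35-0.5j)], [0.69+0.00j, (0.76+0j), 0.76-0.00j]]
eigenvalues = [(-4.48+0j), (-0.89+3.82j), (-0.89-3.82j)]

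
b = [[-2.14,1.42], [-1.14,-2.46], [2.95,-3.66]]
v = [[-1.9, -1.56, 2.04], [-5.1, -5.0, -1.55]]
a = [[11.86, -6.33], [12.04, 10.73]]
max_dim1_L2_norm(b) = 4.7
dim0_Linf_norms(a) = [12.04, 10.73]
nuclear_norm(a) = 29.12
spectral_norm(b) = 5.44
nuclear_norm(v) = 10.02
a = v @ b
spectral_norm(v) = 7.60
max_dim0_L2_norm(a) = 16.9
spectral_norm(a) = 17.47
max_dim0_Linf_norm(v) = 5.1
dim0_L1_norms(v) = [7.0, 6.56, 3.59]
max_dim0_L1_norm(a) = 23.9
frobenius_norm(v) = 7.98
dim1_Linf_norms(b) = [2.14, 2.46, 3.66]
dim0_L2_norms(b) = [3.82, 4.63]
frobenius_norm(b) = 6.00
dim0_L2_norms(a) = [16.9, 12.46]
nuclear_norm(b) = 7.98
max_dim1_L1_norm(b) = 6.61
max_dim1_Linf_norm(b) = 3.66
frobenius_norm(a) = 21.00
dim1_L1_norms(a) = [18.19, 22.77]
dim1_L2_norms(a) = [13.44, 16.13]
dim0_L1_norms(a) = [23.9, 17.06]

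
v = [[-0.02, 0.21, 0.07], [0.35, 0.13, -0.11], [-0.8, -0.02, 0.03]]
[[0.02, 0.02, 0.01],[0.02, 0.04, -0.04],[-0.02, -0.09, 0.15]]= v @ [[0.02, 0.11, -0.19],  [0.08, 0.07, 0.09],  [0.02, 0.1, -0.14]]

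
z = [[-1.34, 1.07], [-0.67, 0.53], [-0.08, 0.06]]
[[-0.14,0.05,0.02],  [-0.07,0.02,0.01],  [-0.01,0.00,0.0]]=z@ [[0.17, -0.06, -0.02], [0.08, -0.03, -0.01]]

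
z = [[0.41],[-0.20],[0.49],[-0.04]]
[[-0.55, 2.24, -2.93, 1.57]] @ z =[[-2.17]]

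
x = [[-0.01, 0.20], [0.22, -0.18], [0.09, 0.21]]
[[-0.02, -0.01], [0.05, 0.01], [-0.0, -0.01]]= x @ [[0.17, 0.0], [-0.08, -0.03]]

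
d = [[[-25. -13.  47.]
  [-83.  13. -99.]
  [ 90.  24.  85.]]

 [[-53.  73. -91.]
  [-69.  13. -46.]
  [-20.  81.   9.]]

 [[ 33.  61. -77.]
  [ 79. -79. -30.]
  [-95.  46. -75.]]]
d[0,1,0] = -83.0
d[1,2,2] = 9.0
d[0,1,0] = -83.0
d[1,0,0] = -53.0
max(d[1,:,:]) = 81.0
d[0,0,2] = 47.0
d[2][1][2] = -30.0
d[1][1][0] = -69.0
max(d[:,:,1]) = 81.0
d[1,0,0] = -53.0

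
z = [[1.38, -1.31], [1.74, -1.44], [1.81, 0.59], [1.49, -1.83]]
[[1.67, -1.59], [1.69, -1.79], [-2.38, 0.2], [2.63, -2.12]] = z@[[-0.67, -0.21], [-1.98, 0.99]]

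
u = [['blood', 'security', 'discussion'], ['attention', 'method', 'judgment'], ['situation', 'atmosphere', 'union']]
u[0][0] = 'blood'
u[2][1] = 'atmosphere'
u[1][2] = 'judgment'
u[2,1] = 'atmosphere'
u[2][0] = 'situation'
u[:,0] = ['blood', 'attention', 'situation']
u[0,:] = ['blood', 'security', 'discussion']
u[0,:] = ['blood', 'security', 'discussion']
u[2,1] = 'atmosphere'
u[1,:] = ['attention', 'method', 'judgment']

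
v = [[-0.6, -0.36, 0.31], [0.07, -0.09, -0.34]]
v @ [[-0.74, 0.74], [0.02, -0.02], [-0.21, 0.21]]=[[0.37, -0.37], [0.02, -0.02]]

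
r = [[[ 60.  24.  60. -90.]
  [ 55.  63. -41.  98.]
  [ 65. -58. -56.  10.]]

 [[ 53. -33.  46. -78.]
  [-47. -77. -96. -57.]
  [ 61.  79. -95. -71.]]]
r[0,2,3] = 10.0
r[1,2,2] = -95.0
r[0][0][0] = 60.0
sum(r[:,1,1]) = -14.0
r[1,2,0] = 61.0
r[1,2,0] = 61.0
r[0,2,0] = 65.0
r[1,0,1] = -33.0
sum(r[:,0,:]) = 42.0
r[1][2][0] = 61.0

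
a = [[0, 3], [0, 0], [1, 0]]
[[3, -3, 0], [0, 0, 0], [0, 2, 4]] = a @ [[0, 2, 4], [1, -1, 0]]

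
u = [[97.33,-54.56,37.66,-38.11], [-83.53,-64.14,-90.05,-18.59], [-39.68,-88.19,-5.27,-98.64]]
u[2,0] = -39.68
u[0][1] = -54.56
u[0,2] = 37.66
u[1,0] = -83.53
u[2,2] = -5.27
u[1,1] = -64.14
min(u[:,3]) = -98.64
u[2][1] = -88.19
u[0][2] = 37.66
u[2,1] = -88.19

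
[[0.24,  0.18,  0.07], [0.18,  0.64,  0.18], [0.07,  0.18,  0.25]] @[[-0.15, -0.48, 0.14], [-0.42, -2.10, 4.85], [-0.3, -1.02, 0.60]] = [[-0.13, -0.56, 0.95], [-0.35, -1.61, 3.24], [-0.16, -0.67, 1.03]]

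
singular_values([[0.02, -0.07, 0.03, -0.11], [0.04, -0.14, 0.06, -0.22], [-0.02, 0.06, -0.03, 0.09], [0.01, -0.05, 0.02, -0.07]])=[0.34, 0.01, 0.01, 0.0]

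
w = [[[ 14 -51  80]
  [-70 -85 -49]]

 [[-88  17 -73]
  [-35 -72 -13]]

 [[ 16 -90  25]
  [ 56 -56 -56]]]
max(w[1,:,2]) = -13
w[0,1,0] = -70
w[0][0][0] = 14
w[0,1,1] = -85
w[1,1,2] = -13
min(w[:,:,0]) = -88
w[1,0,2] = -73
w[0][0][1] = -51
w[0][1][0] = -70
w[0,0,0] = 14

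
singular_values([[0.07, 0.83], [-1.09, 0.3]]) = [1.15, 0.8]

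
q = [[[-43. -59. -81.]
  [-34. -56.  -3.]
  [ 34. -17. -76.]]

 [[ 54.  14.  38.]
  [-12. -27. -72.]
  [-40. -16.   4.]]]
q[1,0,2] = 38.0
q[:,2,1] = [-17.0, -16.0]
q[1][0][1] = 14.0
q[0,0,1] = -59.0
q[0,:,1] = [-59.0, -56.0, -17.0]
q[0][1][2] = -3.0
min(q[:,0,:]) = -81.0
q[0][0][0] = -43.0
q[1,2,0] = -40.0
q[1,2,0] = -40.0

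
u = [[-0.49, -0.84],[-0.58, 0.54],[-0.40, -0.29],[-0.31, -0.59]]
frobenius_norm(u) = 1.50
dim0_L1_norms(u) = [1.78, 2.26]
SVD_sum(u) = [[-0.43, -0.87], [0.1, 0.2], [-0.2, -0.39], [-0.30, -0.60]] + [[-0.06,  0.03],[-0.68,  0.34],[-0.2,  0.10],[-0.01,  0.01]]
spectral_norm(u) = 1.28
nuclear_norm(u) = 2.07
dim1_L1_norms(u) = [1.33, 1.12, 0.69, 0.9]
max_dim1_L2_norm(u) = 0.97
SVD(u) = [[0.76, 0.08], [-0.18, 0.95], [0.34, 0.29], [0.52, 0.02]] @ diag([1.275884052853495, 0.7963164469443916]) @ [[-0.45, -0.89], [-0.89, 0.45]]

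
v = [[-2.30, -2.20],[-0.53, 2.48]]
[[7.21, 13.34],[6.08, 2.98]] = v@[[-4.55, -5.77], [1.48, -0.03]]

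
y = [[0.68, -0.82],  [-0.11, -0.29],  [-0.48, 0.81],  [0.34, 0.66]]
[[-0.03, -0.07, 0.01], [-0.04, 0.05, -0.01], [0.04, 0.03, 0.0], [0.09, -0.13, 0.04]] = y @ [[0.08, -0.21, 0.05], [0.1, -0.09, 0.03]]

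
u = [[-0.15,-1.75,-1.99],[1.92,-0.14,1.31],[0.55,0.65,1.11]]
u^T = [[-0.15, 1.92, 0.55], [-1.75, -0.14, 0.65], [-1.99, 1.31, 1.11]]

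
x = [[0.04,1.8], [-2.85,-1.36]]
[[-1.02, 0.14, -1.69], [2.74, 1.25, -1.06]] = x@[[-0.7, -0.48, 0.83], [-0.55, 0.09, -0.96]]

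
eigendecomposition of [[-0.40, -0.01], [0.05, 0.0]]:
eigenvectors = [[-0.99, 0.03], [0.12, -1.0]]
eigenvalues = [-0.4, -0.0]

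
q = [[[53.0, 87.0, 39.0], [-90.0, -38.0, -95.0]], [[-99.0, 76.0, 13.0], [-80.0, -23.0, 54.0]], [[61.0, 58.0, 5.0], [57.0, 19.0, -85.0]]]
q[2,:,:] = [[61.0, 58.0, 5.0], [57.0, 19.0, -85.0]]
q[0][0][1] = 87.0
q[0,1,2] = -95.0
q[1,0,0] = -99.0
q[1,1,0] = -80.0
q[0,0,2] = 39.0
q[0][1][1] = -38.0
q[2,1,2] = -85.0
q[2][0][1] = 58.0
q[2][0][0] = 61.0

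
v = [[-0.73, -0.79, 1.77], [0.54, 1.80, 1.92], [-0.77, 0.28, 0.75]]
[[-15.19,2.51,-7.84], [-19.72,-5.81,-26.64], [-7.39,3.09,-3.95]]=v@ [[0.26, -5.21, -4.64],[-1.35, -0.60, -4.50],[-9.08, -1.00, -8.35]]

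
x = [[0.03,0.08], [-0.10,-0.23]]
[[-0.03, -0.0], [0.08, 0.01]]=x@[[-0.2, -0.24], [-0.25, 0.07]]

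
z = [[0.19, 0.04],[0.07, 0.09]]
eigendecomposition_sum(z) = [[0.18,0.06], [0.10,0.03]] + [[0.01,-0.02], [-0.03,0.06]]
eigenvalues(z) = [0.21, 0.07]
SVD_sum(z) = [[0.18, 0.07], [0.09, 0.03]] + [[0.01, -0.03], [-0.02, 0.06]]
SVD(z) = [[-0.89, -0.45], [-0.45, 0.89]] @ diag([0.21513162213987974, 0.06647093466669471]) @ [[-0.93, -0.36],  [-0.36, 0.93]]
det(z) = 0.01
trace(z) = 0.28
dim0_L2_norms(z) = [0.2, 0.1]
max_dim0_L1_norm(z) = 0.26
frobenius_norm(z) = 0.23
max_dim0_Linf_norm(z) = 0.19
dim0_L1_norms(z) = [0.26, 0.13]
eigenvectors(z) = [[0.87, -0.31], [0.5, 0.95]]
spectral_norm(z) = 0.22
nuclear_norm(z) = 0.28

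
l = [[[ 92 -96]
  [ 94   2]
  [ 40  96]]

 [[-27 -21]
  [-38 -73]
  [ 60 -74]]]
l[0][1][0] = 94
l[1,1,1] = -73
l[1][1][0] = -38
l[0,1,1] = 2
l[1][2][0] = 60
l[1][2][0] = 60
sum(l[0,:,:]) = 228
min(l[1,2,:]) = -74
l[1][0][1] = -21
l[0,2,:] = [40, 96]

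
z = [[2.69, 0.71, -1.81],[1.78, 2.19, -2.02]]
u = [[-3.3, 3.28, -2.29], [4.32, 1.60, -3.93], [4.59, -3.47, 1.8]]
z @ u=[[-14.12, 16.24, -12.21], [-5.68, 16.35, -16.32]]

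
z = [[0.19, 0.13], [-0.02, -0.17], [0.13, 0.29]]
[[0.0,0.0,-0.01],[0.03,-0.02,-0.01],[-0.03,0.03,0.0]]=z@ [[0.13, -0.08, -0.11],  [-0.17, 0.14, 0.05]]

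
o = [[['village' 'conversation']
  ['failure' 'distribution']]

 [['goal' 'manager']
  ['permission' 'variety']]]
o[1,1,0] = 'permission'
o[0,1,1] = 'distribution'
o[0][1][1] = 'distribution'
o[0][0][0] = 'village'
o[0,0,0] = 'village'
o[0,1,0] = 'failure'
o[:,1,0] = ['failure', 'permission']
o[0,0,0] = 'village'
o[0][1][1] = 'distribution'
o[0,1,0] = 'failure'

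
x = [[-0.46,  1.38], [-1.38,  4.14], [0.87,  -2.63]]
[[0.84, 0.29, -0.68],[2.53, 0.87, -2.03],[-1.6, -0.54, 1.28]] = x @ [[-0.06, -1.44, 0.57],[0.59, -0.27, -0.30]]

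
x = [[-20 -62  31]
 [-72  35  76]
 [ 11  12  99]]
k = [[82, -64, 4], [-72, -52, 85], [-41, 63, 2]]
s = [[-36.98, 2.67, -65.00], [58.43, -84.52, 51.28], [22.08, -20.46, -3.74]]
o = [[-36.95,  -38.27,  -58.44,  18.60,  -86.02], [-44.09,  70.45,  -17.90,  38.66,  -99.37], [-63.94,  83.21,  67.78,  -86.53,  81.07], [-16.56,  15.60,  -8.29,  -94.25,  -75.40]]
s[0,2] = -65.0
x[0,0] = -20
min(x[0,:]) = -62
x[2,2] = 99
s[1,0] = 58.43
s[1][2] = 51.28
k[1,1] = -52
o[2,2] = 67.78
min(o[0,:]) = -86.02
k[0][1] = -64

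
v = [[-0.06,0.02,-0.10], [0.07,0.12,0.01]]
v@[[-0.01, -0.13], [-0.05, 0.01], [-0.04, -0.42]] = [[0.0, 0.05], [-0.01, -0.01]]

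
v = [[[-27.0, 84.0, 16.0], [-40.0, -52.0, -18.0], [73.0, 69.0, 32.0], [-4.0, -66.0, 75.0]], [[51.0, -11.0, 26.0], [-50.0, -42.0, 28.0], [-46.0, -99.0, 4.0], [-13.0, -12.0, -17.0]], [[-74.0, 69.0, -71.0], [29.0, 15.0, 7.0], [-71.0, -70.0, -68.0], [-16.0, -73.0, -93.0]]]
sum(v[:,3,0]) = -33.0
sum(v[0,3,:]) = 5.0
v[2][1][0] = 29.0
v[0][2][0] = 73.0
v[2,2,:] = [-71.0, -70.0, -68.0]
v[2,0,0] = -74.0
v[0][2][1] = 69.0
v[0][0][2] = 16.0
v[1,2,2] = 4.0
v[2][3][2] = -93.0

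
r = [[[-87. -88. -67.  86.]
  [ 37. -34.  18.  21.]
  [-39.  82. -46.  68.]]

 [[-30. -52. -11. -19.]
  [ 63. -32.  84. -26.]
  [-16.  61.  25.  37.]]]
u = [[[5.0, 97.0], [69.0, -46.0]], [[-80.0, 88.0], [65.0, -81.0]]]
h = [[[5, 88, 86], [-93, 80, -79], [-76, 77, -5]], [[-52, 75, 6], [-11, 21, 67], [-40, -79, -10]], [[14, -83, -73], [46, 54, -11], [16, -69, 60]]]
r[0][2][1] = 82.0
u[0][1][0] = 69.0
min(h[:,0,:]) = -83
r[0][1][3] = 21.0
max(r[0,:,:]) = 86.0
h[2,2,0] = 16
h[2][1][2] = -11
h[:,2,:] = [[-76, 77, -5], [-40, -79, -10], [16, -69, 60]]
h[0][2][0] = -76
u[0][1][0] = 69.0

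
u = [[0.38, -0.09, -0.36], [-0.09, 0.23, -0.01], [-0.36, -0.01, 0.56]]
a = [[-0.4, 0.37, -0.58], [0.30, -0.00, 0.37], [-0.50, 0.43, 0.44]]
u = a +[[0.78, -0.46, 0.22], [-0.39, 0.23, -0.38], [0.14, -0.44, 0.12]]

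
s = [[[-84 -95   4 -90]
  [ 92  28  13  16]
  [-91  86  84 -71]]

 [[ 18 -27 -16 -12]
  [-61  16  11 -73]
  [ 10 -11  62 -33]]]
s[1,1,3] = -73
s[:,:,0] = [[-84, 92, -91], [18, -61, 10]]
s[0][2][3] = -71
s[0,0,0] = -84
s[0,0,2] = 4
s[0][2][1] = 86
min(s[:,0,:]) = -95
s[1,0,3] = -12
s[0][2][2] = 84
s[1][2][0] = 10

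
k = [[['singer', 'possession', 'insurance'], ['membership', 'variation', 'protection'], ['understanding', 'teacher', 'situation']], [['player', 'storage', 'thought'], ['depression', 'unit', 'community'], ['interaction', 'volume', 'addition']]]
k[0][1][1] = 'variation'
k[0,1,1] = 'variation'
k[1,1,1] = 'unit'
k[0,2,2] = 'situation'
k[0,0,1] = 'possession'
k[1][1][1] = 'unit'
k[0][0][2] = 'insurance'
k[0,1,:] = ['membership', 'variation', 'protection']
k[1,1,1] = 'unit'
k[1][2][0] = 'interaction'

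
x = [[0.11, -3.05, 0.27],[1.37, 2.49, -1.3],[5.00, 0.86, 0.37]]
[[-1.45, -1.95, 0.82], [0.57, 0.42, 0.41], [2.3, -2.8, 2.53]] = x@[[0.29, -0.68, 0.57], [0.57, 0.63, -0.27], [0.96, 0.17, -0.23]]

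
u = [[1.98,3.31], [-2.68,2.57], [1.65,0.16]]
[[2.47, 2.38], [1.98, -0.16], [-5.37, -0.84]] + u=[[4.45, 5.69], [-0.70, 2.41], [-3.72, -0.68]]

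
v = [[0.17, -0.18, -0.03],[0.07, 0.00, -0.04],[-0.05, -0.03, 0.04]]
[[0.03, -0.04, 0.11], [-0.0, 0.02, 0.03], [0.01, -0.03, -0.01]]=v @ [[-0.20,0.39,-0.01],[-0.28,0.58,-0.50],[-0.31,0.06,-0.68]]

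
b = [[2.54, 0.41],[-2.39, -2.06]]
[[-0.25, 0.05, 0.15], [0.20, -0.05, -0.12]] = b@ [[-0.1, 0.02, 0.06], [0.02, -0.00, -0.01]]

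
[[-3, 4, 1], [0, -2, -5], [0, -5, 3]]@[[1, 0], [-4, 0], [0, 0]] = [[-19, 0], [8, 0], [20, 0]]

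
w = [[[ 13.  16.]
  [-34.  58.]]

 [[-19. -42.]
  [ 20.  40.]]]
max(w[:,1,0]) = 20.0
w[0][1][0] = -34.0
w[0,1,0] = -34.0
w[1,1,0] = 20.0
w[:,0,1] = [16.0, -42.0]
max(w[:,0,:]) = 16.0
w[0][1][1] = 58.0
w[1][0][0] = -19.0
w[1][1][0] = 20.0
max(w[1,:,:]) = 40.0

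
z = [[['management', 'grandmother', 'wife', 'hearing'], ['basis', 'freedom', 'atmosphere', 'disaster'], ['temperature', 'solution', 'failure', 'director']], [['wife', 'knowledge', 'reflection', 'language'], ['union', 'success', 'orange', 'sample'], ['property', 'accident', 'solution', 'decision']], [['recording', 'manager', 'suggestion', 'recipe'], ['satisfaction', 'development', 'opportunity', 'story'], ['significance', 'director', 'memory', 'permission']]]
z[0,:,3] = ['hearing', 'disaster', 'director']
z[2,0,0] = 'recording'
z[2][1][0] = 'satisfaction'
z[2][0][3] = 'recipe'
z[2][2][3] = 'permission'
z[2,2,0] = 'significance'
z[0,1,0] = 'basis'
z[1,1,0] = 'union'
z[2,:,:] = [['recording', 'manager', 'suggestion', 'recipe'], ['satisfaction', 'development', 'opportunity', 'story'], ['significance', 'director', 'memory', 'permission']]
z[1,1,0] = 'union'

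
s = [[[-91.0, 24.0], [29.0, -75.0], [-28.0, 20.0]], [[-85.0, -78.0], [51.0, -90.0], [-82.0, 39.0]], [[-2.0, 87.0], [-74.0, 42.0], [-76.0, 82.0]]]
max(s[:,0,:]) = 87.0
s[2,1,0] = -74.0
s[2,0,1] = 87.0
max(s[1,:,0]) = 51.0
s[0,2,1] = 20.0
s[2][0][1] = 87.0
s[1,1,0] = 51.0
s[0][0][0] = -91.0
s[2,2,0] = -76.0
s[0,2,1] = 20.0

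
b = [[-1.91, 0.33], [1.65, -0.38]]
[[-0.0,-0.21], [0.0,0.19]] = b@[[0.00, 0.09],[-0.01, -0.12]]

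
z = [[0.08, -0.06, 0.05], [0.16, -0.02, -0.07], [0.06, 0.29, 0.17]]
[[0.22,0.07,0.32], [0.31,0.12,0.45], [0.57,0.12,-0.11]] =z @ [[2.54, 0.87, 2.84], [0.74, 0.14, -1.21], [1.17, 0.17, 0.39]]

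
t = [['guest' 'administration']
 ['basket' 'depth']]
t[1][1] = 'depth'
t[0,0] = 'guest'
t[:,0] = ['guest', 'basket']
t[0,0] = 'guest'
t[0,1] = 'administration'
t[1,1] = 'depth'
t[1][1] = 'depth'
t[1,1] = 'depth'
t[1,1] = 'depth'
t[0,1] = 'administration'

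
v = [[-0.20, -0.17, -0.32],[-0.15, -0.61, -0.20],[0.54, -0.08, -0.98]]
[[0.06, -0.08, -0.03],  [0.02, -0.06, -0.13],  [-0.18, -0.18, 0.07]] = v @ [[-0.33, 0.04, 0.06], [0.05, 0.03, 0.21], [-0.00, 0.20, -0.06]]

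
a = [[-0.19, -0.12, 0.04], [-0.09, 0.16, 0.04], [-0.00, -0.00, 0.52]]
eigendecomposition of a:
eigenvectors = [[-0.97,0.30,0.04], [-0.23,-0.95,0.10], [0.00,0.00,0.99]]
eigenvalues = [-0.22, 0.19, 0.52]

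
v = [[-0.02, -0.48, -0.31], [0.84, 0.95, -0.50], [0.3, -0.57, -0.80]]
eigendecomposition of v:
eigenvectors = [[0.36, -0.75, 0.45], [-0.86, 0.37, 0.04], [0.37, -0.55, 0.89]]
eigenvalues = [0.82, -0.01, -0.67]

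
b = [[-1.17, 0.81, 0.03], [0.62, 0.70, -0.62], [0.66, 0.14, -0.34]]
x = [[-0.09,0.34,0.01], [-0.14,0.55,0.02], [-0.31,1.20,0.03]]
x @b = [[0.32, 0.17, -0.22], [0.52, 0.27, -0.35], [1.13, 0.59, -0.76]]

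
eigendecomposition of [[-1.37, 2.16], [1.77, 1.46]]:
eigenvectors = [[-0.91, -0.49], [0.42, -0.87]]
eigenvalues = [-2.37, 2.46]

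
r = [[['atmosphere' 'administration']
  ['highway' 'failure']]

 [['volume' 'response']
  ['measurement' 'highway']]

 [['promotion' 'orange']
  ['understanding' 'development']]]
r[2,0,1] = 'orange'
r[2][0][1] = 'orange'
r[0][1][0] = 'highway'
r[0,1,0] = 'highway'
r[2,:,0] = ['promotion', 'understanding']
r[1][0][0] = 'volume'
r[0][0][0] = 'atmosphere'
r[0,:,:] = [['atmosphere', 'administration'], ['highway', 'failure']]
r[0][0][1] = 'administration'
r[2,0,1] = 'orange'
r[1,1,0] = 'measurement'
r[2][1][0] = 'understanding'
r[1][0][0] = 'volume'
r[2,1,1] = 'development'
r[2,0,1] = 'orange'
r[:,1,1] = ['failure', 'highway', 'development']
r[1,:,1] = ['response', 'highway']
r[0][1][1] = 'failure'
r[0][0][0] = 'atmosphere'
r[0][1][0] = 'highway'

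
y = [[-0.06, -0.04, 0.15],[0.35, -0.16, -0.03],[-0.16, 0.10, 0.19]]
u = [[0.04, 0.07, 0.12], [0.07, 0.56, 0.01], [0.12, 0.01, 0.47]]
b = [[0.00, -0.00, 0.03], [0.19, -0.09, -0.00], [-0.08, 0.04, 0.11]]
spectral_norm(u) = 0.58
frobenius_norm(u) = 0.76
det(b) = 0.00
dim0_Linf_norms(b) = [0.19, 0.09, 0.11]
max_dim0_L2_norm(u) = 0.56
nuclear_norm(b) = 0.34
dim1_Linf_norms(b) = [0.03, 0.19, 0.11]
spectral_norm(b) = 0.23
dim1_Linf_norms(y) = [0.15, 0.35, 0.19]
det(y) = 0.01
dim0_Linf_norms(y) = [0.35, 0.16, 0.19]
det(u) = 0.00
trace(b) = 0.02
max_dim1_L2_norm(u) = 0.56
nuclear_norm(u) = 1.07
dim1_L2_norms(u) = [0.14, 0.56, 0.49]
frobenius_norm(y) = 0.50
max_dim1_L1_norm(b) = 0.28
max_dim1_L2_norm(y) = 0.39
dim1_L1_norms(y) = [0.25, 0.54, 0.45]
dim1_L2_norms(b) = [0.03, 0.21, 0.14]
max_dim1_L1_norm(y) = 0.54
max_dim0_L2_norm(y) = 0.39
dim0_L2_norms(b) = [0.21, 0.1, 0.11]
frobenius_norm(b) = 0.26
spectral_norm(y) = 0.45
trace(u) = 1.07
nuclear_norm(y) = 0.71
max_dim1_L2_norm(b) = 0.21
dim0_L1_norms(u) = [0.23, 0.64, 0.6]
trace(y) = -0.03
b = u @ y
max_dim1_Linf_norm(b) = 0.19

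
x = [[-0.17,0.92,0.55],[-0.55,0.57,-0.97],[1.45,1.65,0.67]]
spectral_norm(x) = 2.43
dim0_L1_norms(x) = [2.17, 3.14, 2.19]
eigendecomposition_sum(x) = [[-0.56+0.00j, 0.07-0.00j, 0.26-0.00j], [0.10-0.00j, -0.01+0.00j, (-0.04+0j)], [(0.45-0j), -0.05+0.00j, (-0.21+0j)]] + [[(0.19+0.16j), 0.43-0.19j, (0.15+0.24j)], [-0.32+0.33j, 0.29+0.81j, (-0.46+0.24j)], [(0.5+0.26j), (0.85-0.62j), (0.44+0.46j)]] + [[(0.19-0.16j),(0.43+0.19j),0.15-0.24j], [(-0.32-0.33j),0.29-0.81j,(-0.46-0.24j)], [0.50-0.26j,(0.85+0.62j),(0.44-0.46j)]]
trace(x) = 1.07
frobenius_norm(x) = 2.83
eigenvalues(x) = [(-0.77+0j), (0.92+1.43j), (0.92-1.43j)]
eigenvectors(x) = [[(-0.77+0j),-0.32-0.07j,(-0.32+0.07j)],[(0.13+0j),(0.17-0.58j),(0.17+0.58j)],[0.62+0.00j,(-0.73+0j),(-0.73-0j)]]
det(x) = -2.25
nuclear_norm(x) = 4.42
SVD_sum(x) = [[0.44, 0.58, 0.30], [-0.14, -0.19, -0.09], [1.28, 1.68, 0.85]] + [[-0.15,  0.22,  -0.21], [-0.53,  0.79,  -0.75], [-0.01,  0.01,  -0.01]] + [[-0.47, 0.12, 0.46], [0.12, -0.03, -0.12], [0.18, -0.05, -0.17]]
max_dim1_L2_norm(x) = 2.3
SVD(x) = [[0.32,-0.26,0.91],  [-0.10,-0.96,-0.24],  [0.94,-0.02,-0.34]] @ diag([2.4282891469996373, 1.2582599288750143, 0.7349787547618113]) @ [[0.56, 0.74, 0.37], [0.44, -0.65, 0.62], [-0.7, 0.18, 0.69]]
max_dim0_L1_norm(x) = 3.14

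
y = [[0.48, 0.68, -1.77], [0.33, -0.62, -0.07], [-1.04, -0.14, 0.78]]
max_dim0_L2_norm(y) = 1.94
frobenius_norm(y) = 2.46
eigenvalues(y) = [2.05, -0.99, -0.42]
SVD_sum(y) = [[0.81, 0.56, -1.65],[0.01, 0.01, -0.02],[-0.49, -0.33, 0.99]] + [[-0.26, 0.23, -0.05], [0.48, -0.41, 0.1], [-0.42, 0.37, -0.08]] + [[-0.07, -0.1, -0.07], [-0.15, -0.21, -0.15], [-0.13, -0.17, -0.12]]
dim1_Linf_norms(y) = [1.77, 0.62, 1.04]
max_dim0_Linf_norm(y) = 1.77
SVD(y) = [[-0.86, 0.38, 0.35], [-0.01, -0.69, 0.72], [0.51, 0.62, 0.6]] @ diag([2.237983009807066, 0.922580876598478, 0.41686517478639307]) @ [[-0.42, -0.29, 0.86], [-0.75, 0.65, -0.15], [-0.51, -0.7, -0.49]]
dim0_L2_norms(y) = [1.19, 0.93, 1.94]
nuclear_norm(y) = 3.58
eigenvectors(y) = [[-0.76,  -0.72,  0.51],[-0.11,  0.58,  0.68],[0.64,  -0.38,  0.52]]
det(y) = 0.86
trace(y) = 0.64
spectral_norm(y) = 2.24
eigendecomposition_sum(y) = [[0.92, 0.3, -1.3],[0.13, 0.04, -0.19],[-0.77, -0.25, 1.08]] + [[-0.37, 0.55, -0.35], [0.29, -0.44, 0.28], [-0.19, 0.29, -0.18]] + [[-0.07, -0.17, -0.12], [-0.10, -0.23, -0.16], [-0.08, -0.18, -0.12]]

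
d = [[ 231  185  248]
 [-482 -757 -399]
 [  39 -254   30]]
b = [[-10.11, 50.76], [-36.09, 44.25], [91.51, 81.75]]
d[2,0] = 39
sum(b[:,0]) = 45.31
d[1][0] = -482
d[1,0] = -482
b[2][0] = 91.51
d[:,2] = [248, -399, 30]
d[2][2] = 30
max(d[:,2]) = 248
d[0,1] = 185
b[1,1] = 44.25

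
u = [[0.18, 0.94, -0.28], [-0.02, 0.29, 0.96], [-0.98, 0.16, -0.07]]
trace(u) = 0.40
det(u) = -1.00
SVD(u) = [[-0.08, 0.79, 0.6],[-0.99, -0.13, 0.04],[0.11, -0.60, 0.80]] @ diag([1.0031187752072208, 0.9995860244486099, 0.9929655092468164]) @ [[-0.1, -0.34, -0.94], [0.73, 0.61, -0.3], [-0.68, 0.71, -0.19]]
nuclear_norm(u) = 3.00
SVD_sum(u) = [[0.01, 0.03, 0.07], [0.10, 0.34, 0.93], [-0.01, -0.04, -0.10]] + [[0.58,0.49,-0.24],[-0.09,-0.08,0.04],[-0.43,-0.37,0.18]] + [[-0.41, 0.43, -0.11], [-0.03, 0.03, -0.01], [-0.53, 0.56, -0.15]]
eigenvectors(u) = [[-0.55+0.00j, -0.22+0.55j, -0.22-0.55j], [(0.49+0j), (-0.62+0j), (-0.62-0j)], [-0.67+0.00j, (-0.27-0.45j), -0.27+0.45j]]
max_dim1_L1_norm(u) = 1.4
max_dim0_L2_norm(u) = 1.0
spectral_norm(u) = 1.00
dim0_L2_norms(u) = [1.0, 1.0, 1.0]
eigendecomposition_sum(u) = [[(-0.31-0j), 0.27-0.00j, -0.37+0.00j],[0.27+0.00j, (-0.24+0j), 0.33-0.00j],[-0.37-0.00j, 0.33-0.00j, -0.45+0.00j]] + [[0.24+0.25j, (0.34-0.14j), (0.05-0.31j)], [-0.15+0.33j, (0.26+0.27j), 0.31-0.07j], [(-0.3+0.04j), -0.08+0.31j, 0.19+0.20j]] + [[(0.24-0.25j), 0.34+0.14j, 0.05+0.31j], [-0.15-0.33j, (0.26-0.27j), (0.31+0.07j)], [(-0.3-0.04j), (-0.08-0.31j), (0.19-0.2j)]]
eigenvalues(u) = [(-1+0j), (0.7+0.72j), (0.7-0.72j)]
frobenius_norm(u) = 1.73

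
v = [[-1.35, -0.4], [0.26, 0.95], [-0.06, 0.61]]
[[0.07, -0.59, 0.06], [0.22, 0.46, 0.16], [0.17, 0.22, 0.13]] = v@ [[-0.13, 0.32, -0.1], [0.27, 0.40, 0.2]]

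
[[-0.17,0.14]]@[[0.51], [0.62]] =[[0.0]]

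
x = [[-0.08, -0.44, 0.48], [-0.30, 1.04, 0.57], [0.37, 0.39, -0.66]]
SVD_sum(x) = [[0.04, -0.15, -0.07], [-0.29, 1.08, 0.50], [0.0, -0.01, -0.01]] + [[-0.22,  -0.29,  0.51],[-0.03,  -0.04,  0.07],[0.29,  0.4,  -0.69]] + [[0.1, 0.01, 0.04],[0.01, 0.0, 0.01],[0.07, 0.0, 0.03]]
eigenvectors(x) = [[0.53, 0.90, -0.27], [0.29, 0.03, 0.95], [-0.8, 0.43, 0.14]]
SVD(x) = [[0.14,0.59,0.79],[-0.99,0.08,0.12],[0.01,-0.80,0.60]] @ diag([1.232902936512747, 1.0552707803063868, 0.13361859664654846]) @ [[0.23, -0.88, -0.41], [-0.35, -0.47, 0.81], [0.91, 0.05, 0.42]]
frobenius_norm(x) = 1.63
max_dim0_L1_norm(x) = 1.87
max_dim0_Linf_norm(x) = 1.04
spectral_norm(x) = 1.23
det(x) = -0.17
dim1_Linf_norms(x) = [0.48, 1.04, 0.66]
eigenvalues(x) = [-1.05, 0.14, 1.21]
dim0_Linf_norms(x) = [0.37, 1.04, 0.66]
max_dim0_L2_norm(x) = 1.19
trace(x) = 0.30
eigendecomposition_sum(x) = [[-0.23, -0.14, 0.49],[-0.13, -0.08, 0.27],[0.35, 0.21, -0.74]] + [[0.10, 0.02, 0.07], [0.0, 0.00, 0.00], [0.05, 0.01, 0.04]] + [[0.05, -0.32, -0.08], [-0.17, 1.12, 0.30], [-0.03, 0.17, 0.04]]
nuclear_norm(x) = 2.42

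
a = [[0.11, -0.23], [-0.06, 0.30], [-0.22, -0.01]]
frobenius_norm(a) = 0.46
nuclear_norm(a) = 0.62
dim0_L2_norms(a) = [0.25, 0.38]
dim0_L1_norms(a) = [0.39, 0.54]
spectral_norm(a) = 0.40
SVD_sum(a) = [[0.1, -0.23], [-0.12, 0.28], [-0.03, 0.07]] + [[0.01,0.00], [0.06,0.02], [-0.19,-0.08]]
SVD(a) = [[0.64, 0.05],[-0.75, 0.29],[-0.19, -0.96]] @ diag([0.400648723548299, 0.21582539312860918]) @ [[0.39,-0.92], [0.92,0.39]]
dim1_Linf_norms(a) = [0.23, 0.3, 0.22]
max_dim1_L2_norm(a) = 0.31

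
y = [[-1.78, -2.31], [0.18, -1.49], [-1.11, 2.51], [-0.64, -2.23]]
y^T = [[-1.78,0.18,-1.11,-0.64], [-2.31,-1.49,2.51,-2.23]]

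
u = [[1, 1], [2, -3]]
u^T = [[1, 2], [1, -3]]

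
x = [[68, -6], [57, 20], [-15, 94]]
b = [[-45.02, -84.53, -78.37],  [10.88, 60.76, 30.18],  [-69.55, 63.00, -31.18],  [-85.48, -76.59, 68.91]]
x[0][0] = 68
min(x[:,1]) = -6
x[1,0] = 57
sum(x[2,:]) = 79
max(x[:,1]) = 94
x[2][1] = 94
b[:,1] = [-84.53, 60.76, 63.0, -76.59]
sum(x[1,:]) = 77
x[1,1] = 20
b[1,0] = 10.88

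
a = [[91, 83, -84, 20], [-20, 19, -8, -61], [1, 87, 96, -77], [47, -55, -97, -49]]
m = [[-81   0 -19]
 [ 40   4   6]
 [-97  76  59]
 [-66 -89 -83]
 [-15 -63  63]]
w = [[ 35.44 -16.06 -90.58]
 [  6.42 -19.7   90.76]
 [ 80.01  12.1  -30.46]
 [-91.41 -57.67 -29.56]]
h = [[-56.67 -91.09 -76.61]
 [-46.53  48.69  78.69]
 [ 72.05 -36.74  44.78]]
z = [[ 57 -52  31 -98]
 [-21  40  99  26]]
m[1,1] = 4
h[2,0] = 72.05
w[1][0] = 6.42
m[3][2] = -83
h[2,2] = 44.78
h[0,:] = [-56.67, -91.09, -76.61]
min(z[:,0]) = -21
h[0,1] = -91.09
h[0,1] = -91.09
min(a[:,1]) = -55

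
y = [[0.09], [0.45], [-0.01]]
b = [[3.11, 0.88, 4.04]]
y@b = [[0.28, 0.08, 0.36], [1.4, 0.40, 1.82], [-0.03, -0.01, -0.04]]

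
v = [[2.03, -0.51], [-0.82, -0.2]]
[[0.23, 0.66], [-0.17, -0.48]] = v@[[0.16, 0.46], [0.19, 0.53]]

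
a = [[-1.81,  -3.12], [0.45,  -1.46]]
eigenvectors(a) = [[0.93+0.00j, (0.93-0j)],[(-0.05-0.35j), -0.05+0.35j]]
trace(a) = -3.27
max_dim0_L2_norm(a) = 3.44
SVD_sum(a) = [[-1.52, -3.26], [-0.48, -1.03]] + [[-0.29, 0.14], [0.93, -0.43]]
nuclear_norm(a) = 4.84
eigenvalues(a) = [(-1.64+1.17j), (-1.64-1.17j)]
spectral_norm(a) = 3.77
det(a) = 4.05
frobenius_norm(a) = 3.92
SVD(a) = [[0.95,0.3], [0.30,-0.95]] @ diag([3.7670512655091812, 1.0742089010177125]) @ [[-0.42, -0.91],[-0.91, 0.42]]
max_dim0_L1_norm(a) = 4.58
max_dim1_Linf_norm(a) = 3.12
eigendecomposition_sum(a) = [[-0.90+0.46j, -1.56-2.18j], [0.23+0.31j, -0.73+0.71j]] + [[-0.90-0.46j,-1.56+2.18j],[(0.23-0.31j),(-0.73-0.71j)]]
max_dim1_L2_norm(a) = 3.61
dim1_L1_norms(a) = [4.93, 1.91]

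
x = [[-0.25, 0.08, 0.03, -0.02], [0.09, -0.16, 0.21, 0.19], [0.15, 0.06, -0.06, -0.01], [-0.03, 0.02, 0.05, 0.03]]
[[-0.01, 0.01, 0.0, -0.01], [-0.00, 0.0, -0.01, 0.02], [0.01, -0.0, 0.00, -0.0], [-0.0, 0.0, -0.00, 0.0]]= x@[[0.05, 0.0, -0.01, 0.02], [0.01, 0.05, 0.00, -0.05], [0.02, 0.05, -0.03, 0.03], [-0.06, 0.01, -0.01, 0.01]]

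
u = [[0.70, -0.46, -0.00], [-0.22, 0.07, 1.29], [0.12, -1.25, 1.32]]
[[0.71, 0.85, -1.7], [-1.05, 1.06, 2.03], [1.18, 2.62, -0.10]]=u @ [[-0.13, 0.54, -1.63], [-1.74, -1.02, 1.22], [-0.74, 0.97, 1.23]]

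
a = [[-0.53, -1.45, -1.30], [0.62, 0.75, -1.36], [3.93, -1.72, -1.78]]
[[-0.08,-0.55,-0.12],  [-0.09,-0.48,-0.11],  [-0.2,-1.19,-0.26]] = a @ [[-0.02, -0.10, -0.02], [0.01, 0.09, 0.02], [0.06, 0.36, 0.08]]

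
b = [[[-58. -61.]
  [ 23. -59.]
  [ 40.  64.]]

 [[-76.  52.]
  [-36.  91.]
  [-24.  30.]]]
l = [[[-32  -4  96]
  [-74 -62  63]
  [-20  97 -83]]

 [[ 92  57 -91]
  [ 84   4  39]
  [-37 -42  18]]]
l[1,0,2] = -91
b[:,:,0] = [[-58.0, 23.0, 40.0], [-76.0, -36.0, -24.0]]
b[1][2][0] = -24.0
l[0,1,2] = 63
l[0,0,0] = -32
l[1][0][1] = 57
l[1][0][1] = 57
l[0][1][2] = 63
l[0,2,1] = 97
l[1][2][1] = -42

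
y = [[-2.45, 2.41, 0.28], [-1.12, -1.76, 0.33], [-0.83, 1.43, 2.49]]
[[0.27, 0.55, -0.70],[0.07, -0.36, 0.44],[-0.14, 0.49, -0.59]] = y@ [[-0.11, -0.0, 0.01], [0.01, 0.22, -0.27], [-0.10, 0.07, -0.08]]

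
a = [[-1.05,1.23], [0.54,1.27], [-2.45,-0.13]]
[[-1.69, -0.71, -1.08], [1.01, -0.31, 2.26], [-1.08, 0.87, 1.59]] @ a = [[4.04,  -2.84], [-6.76,  0.55], [-2.29,  -0.43]]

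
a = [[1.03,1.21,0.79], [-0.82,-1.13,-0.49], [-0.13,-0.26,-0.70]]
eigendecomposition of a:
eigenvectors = [[-0.88, -0.60, 0.35], [0.48, 0.46, -0.77], [-0.01, 0.66, 0.54]]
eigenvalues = [0.38, -0.76, -0.41]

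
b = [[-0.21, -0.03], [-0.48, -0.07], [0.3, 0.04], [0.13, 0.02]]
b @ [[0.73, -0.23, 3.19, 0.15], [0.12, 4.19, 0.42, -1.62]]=[[-0.16,  -0.08,  -0.68,  0.02], [-0.36,  -0.18,  -1.56,  0.04], [0.22,  0.10,  0.97,  -0.02], [0.1,  0.05,  0.42,  -0.01]]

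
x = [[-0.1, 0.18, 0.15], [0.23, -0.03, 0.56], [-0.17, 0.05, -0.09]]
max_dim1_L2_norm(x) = 0.61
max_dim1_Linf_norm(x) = 0.56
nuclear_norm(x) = 0.95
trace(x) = -0.22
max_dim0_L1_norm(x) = 0.8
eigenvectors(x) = [[0.36+0.00j, (-0.54+0.21j), (-0.54-0.21j)],[-0.85+0.00j, -0.76+0.00j, -0.76-0.00j],[0.37+0.00j, 0.08-0.28j, 0.08+0.28j]]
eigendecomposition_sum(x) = [[(-0.11+0j), 0.07-0.00j, -0.08+0.00j], [0.27-0.00j, -0.17+0.00j, 0.20-0.00j], [-0.12+0.00j, (0.07-0j), (-0.09+0j)]] + [[0.01+0.06j, (0.05-0.01j), (0.12-0.08j)], [-0.02+0.08j, 0.07+0.01j, 0.18-0.05j], [-0.03-0.02j, -0.01+0.02j, (-0+0.07j)]] + [[(0.01-0.06j), (0.05+0.01j), 0.12+0.08j], [(-0.02-0.08j), 0.07-0.01j, 0.18+0.05j], [(-0.03+0.02j), (-0.01-0.02j), (-0-0.07j)]]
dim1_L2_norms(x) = [0.25, 0.61, 0.2]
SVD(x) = [[0.15, -0.89, -0.43], [0.96, 0.03, 0.28], [-0.24, -0.45, 0.86]] @ diag([0.6314276548642912, 0.2637240135683117, 0.059571480928398944]) @ [[0.39, -0.02, 0.92],[0.65, -0.70, -0.29],[-0.65, -0.72, 0.26]]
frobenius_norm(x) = 0.69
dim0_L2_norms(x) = [0.3, 0.19, 0.59]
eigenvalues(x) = [(-0.37+0j), (0.08+0.15j), (0.08-0.15j)]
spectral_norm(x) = 0.63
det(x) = -0.01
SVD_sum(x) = [[0.04, -0.0, 0.09], [0.24, -0.01, 0.56], [-0.06, 0.00, -0.14]] + [[-0.15,0.16,0.07], [0.00,-0.01,-0.00], [-0.08,0.08,0.04]] + [[0.02, 0.02, -0.01], [-0.01, -0.01, 0.0], [-0.03, -0.04, 0.01]]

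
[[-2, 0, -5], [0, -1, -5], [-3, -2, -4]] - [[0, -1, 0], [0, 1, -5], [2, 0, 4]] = [[-2, 1, -5], [0, -2, 0], [-5, -2, -8]]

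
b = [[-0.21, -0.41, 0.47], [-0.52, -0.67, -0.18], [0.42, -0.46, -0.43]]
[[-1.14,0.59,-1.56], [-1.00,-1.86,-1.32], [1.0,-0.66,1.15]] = b@[[1.68, 1.84, 1.99], [0.51, 0.64, 0.87], [-1.22, 2.64, -1.67]]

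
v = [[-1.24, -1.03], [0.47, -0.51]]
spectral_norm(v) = 1.61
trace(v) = -1.75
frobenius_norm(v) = 1.75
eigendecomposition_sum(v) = [[(-0.62+0.03j),  -0.52-0.76j], [0.23+0.35j,  -0.26+0.57j]] + [[-0.62-0.03j, (-0.52+0.76j)], [0.23-0.35j, (-0.26-0.57j)]]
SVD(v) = [[-1.0, 0.03], [0.03, 1.0]] @ diag([1.6124702302720695, 0.6924158840511523]) @ [[0.78, 0.63],[0.63, -0.78]]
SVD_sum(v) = [[-1.25, -1.02],[0.03, 0.03]] + [[0.01, -0.01], [0.44, -0.54]]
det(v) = 1.12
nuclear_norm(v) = 2.30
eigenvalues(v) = [(-0.88+0.59j), (-0.88-0.59j)]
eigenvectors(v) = [[0.83+0.00j,0.83-0.00j], [(-0.29-0.48j),-0.29+0.48j]]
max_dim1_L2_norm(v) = 1.61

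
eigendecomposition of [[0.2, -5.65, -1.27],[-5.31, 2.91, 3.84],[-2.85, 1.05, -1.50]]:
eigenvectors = [[(0.58+0j), -0.45+0.43j, (-0.45-0.43j)], [(-0.77+0j), (-0.03+0.37j), (-0.03-0.37j)], [-0.25+0.00j, -0.69+0.00j, -0.69-0.00j]]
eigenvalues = [(8.21+0j), (-3.3+1.23j), (-3.3-1.23j)]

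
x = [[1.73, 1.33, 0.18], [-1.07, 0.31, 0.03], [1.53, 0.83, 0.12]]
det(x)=0.008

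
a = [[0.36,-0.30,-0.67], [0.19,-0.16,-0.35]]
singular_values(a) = [0.92, 0.0]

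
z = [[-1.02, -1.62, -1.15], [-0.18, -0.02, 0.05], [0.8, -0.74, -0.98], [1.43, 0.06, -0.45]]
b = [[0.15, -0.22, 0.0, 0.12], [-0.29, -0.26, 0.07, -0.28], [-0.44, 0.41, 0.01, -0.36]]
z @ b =[[0.82,  0.17,  -0.12,  0.75], [-0.04,  0.07,  -0.0,  -0.03], [0.77,  -0.39,  -0.06,  0.66], [0.4,  -0.51,  -0.00,  0.32]]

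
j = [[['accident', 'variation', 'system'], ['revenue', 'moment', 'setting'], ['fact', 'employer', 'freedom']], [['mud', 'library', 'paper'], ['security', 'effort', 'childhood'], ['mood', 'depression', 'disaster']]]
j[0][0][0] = 'accident'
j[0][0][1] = 'variation'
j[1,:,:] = [['mud', 'library', 'paper'], ['security', 'effort', 'childhood'], ['mood', 'depression', 'disaster']]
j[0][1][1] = 'moment'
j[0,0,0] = 'accident'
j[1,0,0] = 'mud'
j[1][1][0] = 'security'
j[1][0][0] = 'mud'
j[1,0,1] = 'library'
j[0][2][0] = 'fact'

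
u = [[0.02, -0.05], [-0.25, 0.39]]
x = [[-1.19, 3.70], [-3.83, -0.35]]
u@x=[[0.17,0.09], [-1.20,-1.06]]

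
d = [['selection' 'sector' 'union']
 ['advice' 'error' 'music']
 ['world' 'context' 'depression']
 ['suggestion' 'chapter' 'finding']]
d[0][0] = 'selection'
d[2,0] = 'world'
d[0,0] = 'selection'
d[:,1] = ['sector', 'error', 'context', 'chapter']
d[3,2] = 'finding'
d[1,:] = ['advice', 'error', 'music']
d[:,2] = ['union', 'music', 'depression', 'finding']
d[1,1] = 'error'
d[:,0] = ['selection', 'advice', 'world', 'suggestion']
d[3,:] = ['suggestion', 'chapter', 'finding']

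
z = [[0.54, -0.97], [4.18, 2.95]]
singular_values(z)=[5.12, 1.1]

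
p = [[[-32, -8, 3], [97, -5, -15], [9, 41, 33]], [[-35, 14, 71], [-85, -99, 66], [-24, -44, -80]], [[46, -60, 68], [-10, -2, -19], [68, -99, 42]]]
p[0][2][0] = 9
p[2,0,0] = 46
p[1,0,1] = 14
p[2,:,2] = [68, -19, 42]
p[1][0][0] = -35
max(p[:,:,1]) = 41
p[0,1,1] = -5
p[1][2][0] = -24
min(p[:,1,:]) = -99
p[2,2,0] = 68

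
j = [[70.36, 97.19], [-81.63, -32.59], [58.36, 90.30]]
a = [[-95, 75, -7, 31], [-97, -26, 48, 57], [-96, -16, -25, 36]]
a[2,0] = -96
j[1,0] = -81.63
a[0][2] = -7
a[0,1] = 75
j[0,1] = 97.19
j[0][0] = 70.36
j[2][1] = 90.3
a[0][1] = 75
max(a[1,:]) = 57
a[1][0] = -97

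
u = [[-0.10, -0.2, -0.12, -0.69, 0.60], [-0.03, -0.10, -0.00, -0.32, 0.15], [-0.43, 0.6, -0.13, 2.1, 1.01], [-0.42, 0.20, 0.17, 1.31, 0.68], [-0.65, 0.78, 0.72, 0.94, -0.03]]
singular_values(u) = [3.15, 1.15, 0.75, 0.25, 0.0]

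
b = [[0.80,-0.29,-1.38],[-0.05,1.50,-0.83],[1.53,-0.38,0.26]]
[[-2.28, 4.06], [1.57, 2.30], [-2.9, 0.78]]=b@[[-1.66, 0.98], [1.23, 0.23], [0.43, -2.42]]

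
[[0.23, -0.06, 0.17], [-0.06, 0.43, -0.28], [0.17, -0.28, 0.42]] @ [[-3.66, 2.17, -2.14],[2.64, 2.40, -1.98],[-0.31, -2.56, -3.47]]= [[-1.05, -0.08, -0.96], [1.44, 1.62, 0.25], [-1.49, -1.38, -1.27]]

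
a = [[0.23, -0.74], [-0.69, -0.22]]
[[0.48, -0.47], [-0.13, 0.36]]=a@[[0.36, -0.66], [-0.53, 0.43]]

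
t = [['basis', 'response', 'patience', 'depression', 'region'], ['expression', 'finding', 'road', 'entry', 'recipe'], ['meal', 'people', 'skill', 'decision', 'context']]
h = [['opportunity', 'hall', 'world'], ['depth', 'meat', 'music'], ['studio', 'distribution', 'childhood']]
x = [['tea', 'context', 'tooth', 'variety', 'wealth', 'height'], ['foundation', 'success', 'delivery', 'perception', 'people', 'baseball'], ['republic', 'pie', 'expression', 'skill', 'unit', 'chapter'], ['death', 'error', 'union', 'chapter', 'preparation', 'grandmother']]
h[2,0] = 'studio'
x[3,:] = ['death', 'error', 'union', 'chapter', 'preparation', 'grandmother']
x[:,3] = ['variety', 'perception', 'skill', 'chapter']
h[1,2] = 'music'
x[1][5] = 'baseball'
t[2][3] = 'decision'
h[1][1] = 'meat'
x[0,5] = 'height'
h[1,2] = 'music'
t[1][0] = 'expression'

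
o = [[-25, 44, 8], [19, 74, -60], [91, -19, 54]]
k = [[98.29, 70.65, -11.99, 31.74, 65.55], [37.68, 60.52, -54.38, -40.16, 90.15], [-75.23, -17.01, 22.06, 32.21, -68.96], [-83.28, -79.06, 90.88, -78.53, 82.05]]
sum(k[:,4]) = 168.79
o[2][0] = 91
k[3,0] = -83.28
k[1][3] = -40.16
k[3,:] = [-83.28, -79.06, 90.88, -78.53, 82.05]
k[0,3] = 31.74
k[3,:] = [-83.28, -79.06, 90.88, -78.53, 82.05]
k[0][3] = 31.74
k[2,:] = [-75.23, -17.01, 22.06, 32.21, -68.96]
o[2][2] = 54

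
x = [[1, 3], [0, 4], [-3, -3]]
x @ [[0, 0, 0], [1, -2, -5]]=[[3, -6, -15], [4, -8, -20], [-3, 6, 15]]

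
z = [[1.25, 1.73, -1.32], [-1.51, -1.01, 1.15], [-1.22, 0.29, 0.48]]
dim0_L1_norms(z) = [3.98, 3.03, 2.95]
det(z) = 0.01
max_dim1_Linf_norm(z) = 1.73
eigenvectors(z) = [[0.27,-0.42,0.59], [-0.59,-0.33,0.04], [-0.76,-0.84,0.8]]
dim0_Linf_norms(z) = [1.51, 1.73, 1.32]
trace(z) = 0.72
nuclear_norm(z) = 4.53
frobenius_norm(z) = 3.57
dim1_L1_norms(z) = [4.3, 3.67, 1.99]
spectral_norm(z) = 3.38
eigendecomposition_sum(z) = [[0.70, 0.49, -0.54],[-1.53, -1.07, 1.19],[-1.95, -1.36, 1.51]] + [[-0.03, -0.05, 0.03], [-0.03, -0.04, 0.02], [-0.07, -0.1, 0.05]] + [[0.59,1.29,-0.8], [0.04,0.10,-0.06], [0.79,1.75,-1.09]]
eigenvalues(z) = [1.14, -0.02, -0.41]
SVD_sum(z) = [[1.59,1.32,-1.32], [-1.39,-1.15,1.15], [-0.58,-0.48,0.48]] + [[-0.34,0.41,-0.0], [-0.12,0.15,-0.0], [-0.64,0.77,-0.0]] + [[-0.0, -0.0, -0.00], [-0.0, -0.00, -0.0], [0.0, 0.0, 0.0]]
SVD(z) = [[-0.73, -0.46, -0.51], [0.63, -0.16, -0.76], [0.26, -0.87, 0.41]] @ diag([3.3763516233178588, 1.1504977495701776, 0.0021549832525676878]) @ [[-0.65, -0.54, 0.54], [0.64, -0.77, 0.00], [0.41, 0.34, 0.84]]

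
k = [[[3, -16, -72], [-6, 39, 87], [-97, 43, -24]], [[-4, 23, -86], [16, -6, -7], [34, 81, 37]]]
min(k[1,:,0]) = -4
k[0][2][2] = -24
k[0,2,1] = 43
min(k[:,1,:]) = -7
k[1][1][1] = -6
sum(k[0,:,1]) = 66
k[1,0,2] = -86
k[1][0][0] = -4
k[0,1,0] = -6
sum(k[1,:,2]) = -56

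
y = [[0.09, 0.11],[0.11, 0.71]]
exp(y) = [[1.1, 0.17], [0.17, 2.04]]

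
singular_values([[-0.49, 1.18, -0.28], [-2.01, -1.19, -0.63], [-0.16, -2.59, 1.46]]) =[3.36, 2.21, 0.52]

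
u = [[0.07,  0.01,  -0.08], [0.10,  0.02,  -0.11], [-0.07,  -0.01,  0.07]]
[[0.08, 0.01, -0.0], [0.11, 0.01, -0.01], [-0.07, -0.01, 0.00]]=u@[[0.49, 0.22, 0.05], [-0.15, -0.55, 0.20], [-0.55, 0.01, 0.13]]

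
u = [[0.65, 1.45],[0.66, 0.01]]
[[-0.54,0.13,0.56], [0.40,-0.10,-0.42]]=u @ [[0.62, -0.15, -0.64], [-0.65, 0.16, 0.67]]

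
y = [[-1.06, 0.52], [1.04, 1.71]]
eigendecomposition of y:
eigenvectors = [[-0.94, -0.17], [0.33, -0.98]]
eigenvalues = [-1.24, 1.89]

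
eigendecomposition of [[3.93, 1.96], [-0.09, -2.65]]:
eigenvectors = [[1.00, -0.29],[-0.01, 0.96]]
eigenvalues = [3.9, -2.62]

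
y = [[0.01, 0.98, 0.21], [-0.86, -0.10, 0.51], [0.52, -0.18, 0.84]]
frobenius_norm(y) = 1.74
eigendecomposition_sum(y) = [[(-0.06+0.44j), (0.46+0.03j), (-0.06-0.17j)], [(-0.46-0.09j), -0.06+0.49j, (0.18-0.05j)], [(0.1-0.15j), (-0.16-0.09j), -0.01+0.07j]] + [[-0.06-0.44j, 0.46-0.03j, (-0.06+0.17j)], [(-0.46+0.09j), (-0.06-0.49j), 0.18+0.05j], [0.10+0.15j, (-0.16+0.09j), (-0.01-0.07j)]] + [[(0.12+0j), 0.06+0.00j, (0.32-0j)], [0.05+0.00j, 0.02+0.00j, 0.14-0.00j], [(0.32+0j), 0.15+0.00j, 0.86-0.00j]]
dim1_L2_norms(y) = [1.0, 1.0, 1.0]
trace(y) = 0.75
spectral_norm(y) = 1.01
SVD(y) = [[-0.56, -0.17, -0.81], [0.16, -0.98, 0.1], [-0.82, -0.07, 0.57]] @ diag([1.0060292143542338, 1.0048517442560507, 1.0004389996053615]) @ [[-0.56, -0.41, -0.72], [0.8, -0.05, -0.6], [0.21, -0.91, 0.36]]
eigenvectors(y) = [[0.04+0.66j, 0.04-0.66j, 0.35+0.00j],  [-0.70+0.00j, -0.70-0.00j, 0.16+0.00j],  [(0.1-0.25j), (0.1+0.25j), (0.92+0j)]]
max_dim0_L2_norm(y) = 1.01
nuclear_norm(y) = 3.01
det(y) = 1.01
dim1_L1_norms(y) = [1.2, 1.47, 1.54]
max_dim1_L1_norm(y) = 1.54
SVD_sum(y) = [[0.31, 0.23, 0.4], [-0.09, -0.06, -0.11], [0.46, 0.34, 0.59]] + [[-0.14, 0.01, 0.1], [-0.79, 0.05, 0.59], [-0.06, 0.0, 0.04]] + [[-0.17,0.74,-0.29], [0.02,-0.09,0.04], [0.12,-0.52,0.21]]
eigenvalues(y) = [(-0.13+0.99j), (-0.13-0.99j), (1.01+0j)]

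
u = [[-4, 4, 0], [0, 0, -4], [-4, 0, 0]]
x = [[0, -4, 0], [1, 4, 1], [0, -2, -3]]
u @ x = [[4, 32, 4], [0, 8, 12], [0, 16, 0]]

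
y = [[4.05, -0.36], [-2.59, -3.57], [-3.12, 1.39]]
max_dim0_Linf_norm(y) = 4.05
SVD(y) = [[-0.68,-0.29], [0.55,-0.81], [0.49,0.51]] @ diag([5.786437649839931, 3.7641385899718065]) @ [[-0.98, -0.18], [-0.18, 0.98]]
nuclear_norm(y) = 9.55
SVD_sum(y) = [[3.85, 0.71], [-3.14, -0.58], [-2.77, -0.51]] + [[0.20, -1.07], [0.55, -2.99], [-0.35, 1.9]]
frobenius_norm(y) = 6.90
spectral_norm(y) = 5.79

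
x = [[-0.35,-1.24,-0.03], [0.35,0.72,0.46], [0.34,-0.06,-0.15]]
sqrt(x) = [[(0.18+0.27j),  (-0.92+0.26j),  (0.06-0.36j)],[(0.24+0.03j),  (0.98+0.03j),  0.33-0.04j],[(0.3-0.28j),  0.02-0.28j,  0.29+0.38j]]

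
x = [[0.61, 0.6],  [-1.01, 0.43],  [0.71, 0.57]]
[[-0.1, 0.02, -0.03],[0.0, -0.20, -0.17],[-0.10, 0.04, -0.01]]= x @ [[-0.05, 0.15, 0.10], [-0.11, -0.12, -0.15]]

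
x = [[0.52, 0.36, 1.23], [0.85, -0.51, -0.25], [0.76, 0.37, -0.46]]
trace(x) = -0.45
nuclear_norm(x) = 3.27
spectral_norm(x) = 1.39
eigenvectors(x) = [[(0.84+0j),-0.34+0.21j,(-0.34-0.21j)], [0.33+0.00j,0.86+0.00j,(0.86-0j)], [0.43+0.00j,0.09-0.32j,(0.09+0.32j)]]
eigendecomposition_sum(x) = [[0.88+0.00j, (0.29+0j), (0.58-0j)], [0.35+0.00j, 0.12+0.00j, 0.23-0.00j], [0.46+0.00j, 0.15+0.00j, (0.3-0j)]] + [[-0.18-0.08j, 0.03-0.23j, 0.33+0.33j],[0.25+0.34j, (-0.31+0.38j), -0.24-0.96j],[0.15-0.06j, (0.11+0.15j), (-0.38-0.01j)]] + [[(-0.18+0.08j),0.03+0.23j,0.33-0.33j],[0.25-0.34j,-0.31-0.38j,(-0.24+0.96j)],[0.15+0.06j,(0.11-0.15j),(-0.38+0.01j)]]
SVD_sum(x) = [[0.32, 0.37, 1.28],[-0.04, -0.05, -0.16],[-0.04, -0.04, -0.14]] + [[0.2, -0.01, -0.05], [0.89, -0.05, -0.21], [0.80, -0.05, -0.19]] + [[0.0, -0.00, 0.0], [0.00, -0.41, 0.12], [-0.00, 0.46, -0.13]]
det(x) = 1.11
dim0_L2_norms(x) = [1.25, 0.73, 1.34]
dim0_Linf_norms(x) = [0.85, 0.51, 1.23]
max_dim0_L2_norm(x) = 1.34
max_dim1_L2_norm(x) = 1.38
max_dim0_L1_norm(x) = 2.13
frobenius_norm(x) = 1.97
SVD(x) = [[0.99, 0.17, -0.0], [-0.13, 0.73, -0.67], [-0.11, 0.66, 0.74]] @ diag([1.3868519516939353, 1.2452082828546065, 0.6404670142895754]) @ [[0.23, 0.27, 0.93],[0.97, -0.06, -0.23],[-0.01, 0.96, -0.28]]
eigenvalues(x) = [(1.3+0j), (-0.87+0.3j), (-0.87-0.3j)]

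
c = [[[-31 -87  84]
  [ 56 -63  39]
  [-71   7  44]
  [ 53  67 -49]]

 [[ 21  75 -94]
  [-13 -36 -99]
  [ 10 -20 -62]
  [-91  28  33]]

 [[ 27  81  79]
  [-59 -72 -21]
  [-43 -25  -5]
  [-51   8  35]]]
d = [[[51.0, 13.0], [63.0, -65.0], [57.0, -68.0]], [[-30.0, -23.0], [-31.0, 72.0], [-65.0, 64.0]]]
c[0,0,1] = -87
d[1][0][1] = -23.0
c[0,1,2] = 39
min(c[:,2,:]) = -71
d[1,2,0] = -65.0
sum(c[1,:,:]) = -248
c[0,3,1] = 67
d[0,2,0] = 57.0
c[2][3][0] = -51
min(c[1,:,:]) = -99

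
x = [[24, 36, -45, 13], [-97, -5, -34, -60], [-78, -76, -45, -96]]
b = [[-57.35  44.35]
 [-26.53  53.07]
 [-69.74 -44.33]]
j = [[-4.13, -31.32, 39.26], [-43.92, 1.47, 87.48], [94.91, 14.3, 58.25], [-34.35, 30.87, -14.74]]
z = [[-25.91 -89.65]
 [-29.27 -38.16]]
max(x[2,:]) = -45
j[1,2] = 87.48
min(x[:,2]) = -45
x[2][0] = -78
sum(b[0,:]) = -13.0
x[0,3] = 13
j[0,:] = [-4.13, -31.32, 39.26]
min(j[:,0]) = -43.92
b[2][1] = -44.33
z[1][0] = -29.27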